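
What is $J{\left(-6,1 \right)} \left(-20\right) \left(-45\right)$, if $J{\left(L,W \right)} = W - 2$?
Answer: $-900$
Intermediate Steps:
$J{\left(L,W \right)} = -2 + W$
$J{\left(-6,1 \right)} \left(-20\right) \left(-45\right) = \left(-2 + 1\right) \left(-20\right) \left(-45\right) = \left(-1\right) \left(-20\right) \left(-45\right) = 20 \left(-45\right) = -900$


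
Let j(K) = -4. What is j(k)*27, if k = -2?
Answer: -108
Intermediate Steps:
j(k)*27 = -4*27 = -108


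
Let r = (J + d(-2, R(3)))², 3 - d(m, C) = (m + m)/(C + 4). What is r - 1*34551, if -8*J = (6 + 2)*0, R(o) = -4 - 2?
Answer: -34550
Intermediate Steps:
R(o) = -6
d(m, C) = 3 - 2*m/(4 + C) (d(m, C) = 3 - (m + m)/(C + 4) = 3 - 2*m/(4 + C))
J = 0 (J = -(6 + 2)*0/8 = -0 = -⅛*0 = 0)
r = 1 (r = (0 + (12 - 2*(-2) + 3*(-6))/(4 - 6))² = (0 + (12 + 4 - 18)/(-2))² = (0 - ½*(-2))² = (0 + 1)² = 1² = 1)
r - 1*34551 = 1 - 1*34551 = 1 - 34551 = -34550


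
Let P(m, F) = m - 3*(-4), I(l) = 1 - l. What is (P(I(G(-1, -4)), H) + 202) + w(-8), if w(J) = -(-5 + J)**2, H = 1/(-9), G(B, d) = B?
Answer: 47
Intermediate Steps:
H = -1/9 ≈ -0.11111
P(m, F) = 12 + m (P(m, F) = m + 12 = 12 + m)
(P(I(G(-1, -4)), H) + 202) + w(-8) = ((12 + (1 - 1*(-1))) + 202) - (-5 - 8)**2 = ((12 + (1 + 1)) + 202) - 1*(-13)**2 = ((12 + 2) + 202) - 1*169 = (14 + 202) - 169 = 216 - 169 = 47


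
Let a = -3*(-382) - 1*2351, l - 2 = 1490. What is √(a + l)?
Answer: √287 ≈ 16.941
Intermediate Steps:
l = 1492 (l = 2 + 1490 = 1492)
a = -1205 (a = 1146 - 2351 = -1205)
√(a + l) = √(-1205 + 1492) = √287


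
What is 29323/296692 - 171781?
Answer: -50966019129/296692 ≈ -1.7178e+5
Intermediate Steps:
29323/296692 - 171781 = -50966019129/296692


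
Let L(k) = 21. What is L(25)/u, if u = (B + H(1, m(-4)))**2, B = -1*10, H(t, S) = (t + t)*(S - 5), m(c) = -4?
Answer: 3/112 ≈ 0.026786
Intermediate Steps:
H(t, S) = 2*t*(-5 + S) (H(t, S) = (2*t)*(-5 + S) = 2*t*(-5 + S))
B = -10
u = 784 (u = (-10 + 2*1*(-5 - 4))**2 = (-10 + 2*1*(-9))**2 = (-10 - 18)**2 = (-28)**2 = 784)
L(25)/u = 21/784 = 21*(1/784) = 3/112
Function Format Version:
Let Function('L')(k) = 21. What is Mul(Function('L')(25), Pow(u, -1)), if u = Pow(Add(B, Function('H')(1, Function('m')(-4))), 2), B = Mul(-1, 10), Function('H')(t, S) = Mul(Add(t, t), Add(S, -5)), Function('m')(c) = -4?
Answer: Rational(3, 112) ≈ 0.026786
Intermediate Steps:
Function('H')(t, S) = Mul(2, t, Add(-5, S)) (Function('H')(t, S) = Mul(Mul(2, t), Add(-5, S)) = Mul(2, t, Add(-5, S)))
B = -10
u = 784 (u = Pow(Add(-10, Mul(2, 1, Add(-5, -4))), 2) = Pow(Add(-10, Mul(2, 1, -9)), 2) = Pow(Add(-10, -18), 2) = Pow(-28, 2) = 784)
Mul(Function('L')(25), Pow(u, -1)) = Mul(21, Pow(784, -1)) = Mul(21, Rational(1, 784)) = Rational(3, 112)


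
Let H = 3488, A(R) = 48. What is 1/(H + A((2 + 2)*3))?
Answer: 1/3536 ≈ 0.00028281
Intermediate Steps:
1/(H + A((2 + 2)*3)) = 1/(3488 + 48) = 1/3536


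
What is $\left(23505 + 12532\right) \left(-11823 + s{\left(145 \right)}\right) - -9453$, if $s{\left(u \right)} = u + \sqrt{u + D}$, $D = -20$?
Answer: $-420830633 + 180185 \sqrt{5} \approx -4.2043 \cdot 10^{8}$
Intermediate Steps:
$s{\left(u \right)} = u + \sqrt{-20 + u}$ ($s{\left(u \right)} = u + \sqrt{u - 20} = u + \sqrt{-20 + u}$)
$\left(23505 + 12532\right) \left(-11823 + s{\left(145 \right)}\right) - -9453 = \left(23505 + 12532\right) \left(-11823 + \left(145 + \sqrt{-20 + 145}\right)\right) - -9453 = 36037 \left(-11823 + \left(145 + \sqrt{125}\right)\right) + 9453 = 36037 \left(-11823 + \left(145 + 5 \sqrt{5}\right)\right) + 9453 = 36037 \left(-11678 + 5 \sqrt{5}\right) + 9453 = \left(-420840086 + 180185 \sqrt{5}\right) + 9453 = -420830633 + 180185 \sqrt{5}$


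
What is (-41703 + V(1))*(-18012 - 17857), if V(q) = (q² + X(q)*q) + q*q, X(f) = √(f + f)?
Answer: 1495773169 - 35869*√2 ≈ 1.4957e+9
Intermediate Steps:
X(f) = √2*√f (X(f) = √(2*f) = √2*√f)
V(q) = 2*q² + √2*q^(3/2) (V(q) = (q² + (√2*√q)*q) + q*q = (q² + √2*q^(3/2)) + q² = 2*q² + √2*q^(3/2))
(-41703 + V(1))*(-18012 - 17857) = (-41703 + 1*(2*1 + √2*√1))*(-18012 - 17857) = (-41703 + 1*(2 + √2*1))*(-35869) = (-41703 + 1*(2 + √2))*(-35869) = (-41703 + (2 + √2))*(-35869) = (-41701 + √2)*(-35869) = 1495773169 - 35869*√2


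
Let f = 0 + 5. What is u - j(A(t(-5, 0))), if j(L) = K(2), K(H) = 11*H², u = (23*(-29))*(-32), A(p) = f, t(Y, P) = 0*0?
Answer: 21300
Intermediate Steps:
t(Y, P) = 0
f = 5
A(p) = 5
u = 21344 (u = -667*(-32) = 21344)
j(L) = 44 (j(L) = 11*2² = 11*4 = 44)
u - j(A(t(-5, 0))) = 21344 - 1*44 = 21344 - 44 = 21300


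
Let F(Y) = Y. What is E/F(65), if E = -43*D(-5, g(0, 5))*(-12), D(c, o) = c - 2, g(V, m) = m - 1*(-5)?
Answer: -3612/65 ≈ -55.569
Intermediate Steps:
g(V, m) = 5 + m (g(V, m) = m + 5 = 5 + m)
D(c, o) = -2 + c
E = -3612 (E = -43*(-2 - 5)*(-12) = -43*(-7)*(-12) = 301*(-12) = -3612)
E/F(65) = -3612/65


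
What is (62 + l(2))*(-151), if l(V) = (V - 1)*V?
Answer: -9664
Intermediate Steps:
l(V) = V*(-1 + V) (l(V) = (-1 + V)*V = V*(-1 + V))
(62 + l(2))*(-151) = (62 + 2*(-1 + 2))*(-151) = (62 + 2*1)*(-151) = (62 + 2)*(-151) = 64*(-151) = -9664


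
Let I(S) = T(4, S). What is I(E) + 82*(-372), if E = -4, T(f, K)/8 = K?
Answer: -30536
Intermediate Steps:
T(f, K) = 8*K
I(S) = 8*S
I(E) + 82*(-372) = 8*(-4) + 82*(-372) = -32 - 30504 = -30536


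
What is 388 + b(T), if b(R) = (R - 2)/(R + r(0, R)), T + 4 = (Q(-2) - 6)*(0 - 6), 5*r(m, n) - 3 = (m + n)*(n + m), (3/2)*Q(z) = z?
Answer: 699754/1803 ≈ 388.11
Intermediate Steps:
Q(z) = 2*z/3
r(m, n) = ⅗ + (m + n)²/5 (r(m, n) = ⅗ + ((m + n)*(n + m))/5 = ⅗ + ((m + n)*(m + n))/5 = ⅗ + (m + n)²/5)
T = 40 (T = -4 + ((⅔)*(-2) - 6)*(0 - 6) = -4 + (-4/3 - 6)*(-6) = -4 - 22/3*(-6) = -4 + 44 = 40)
b(R) = (-2 + R)/(⅗ + R + R²/5) (b(R) = (R - 2)/(R + (⅗ + (0 + R)²/5)) = (-2 + R)/(R + (⅗ + R²/5)) = (-2 + R)/(⅗ + R + R²/5))
388 + b(T) = 388 + 5*(-2 + 40)/(3 + 40² + 5*40) = 388 + 5*38/(3 + 1600 + 200) = 388 + 5*38/1803 = 388 + 5*(1/1803)*38 = 388 + 190/1803 = 699754/1803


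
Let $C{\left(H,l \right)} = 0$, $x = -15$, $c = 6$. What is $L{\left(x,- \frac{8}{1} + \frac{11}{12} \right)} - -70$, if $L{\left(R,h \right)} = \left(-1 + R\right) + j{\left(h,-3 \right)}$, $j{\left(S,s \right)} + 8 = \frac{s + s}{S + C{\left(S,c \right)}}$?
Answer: $\frac{3982}{85} \approx 46.847$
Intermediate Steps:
$j{\left(S,s \right)} = -8 + \frac{2 s}{S}$ ($j{\left(S,s \right)} = -8 + \frac{s + s}{S + 0} = -8 + \frac{2 s}{S}$)
$L{\left(R,h \right)} = -9 + R - \frac{6}{h}$ ($L{\left(R,h \right)} = \left(-1 + R\right) - \left(8 + \frac{6}{h}\right) = -9 + R - \frac{6}{h}$)
$L{\left(x,- \frac{8}{1} + \frac{11}{12} \right)} - -70 = \left(-9 - 15 - \frac{6}{- \frac{8}{1} + \frac{11}{12}}\right) - -70 = \left(-9 - 15 - \frac{6}{\left(-8\right) 1 + 11 \cdot \frac{1}{12}}\right) + 70 = \left(-9 - 15 - \frac{6}{-8 + \frac{11}{12}}\right) + 70 = \left(-9 - 15 - \frac{6}{- \frac{85}{12}}\right) + 70 = \left(-9 - 15 - - \frac{72}{85}\right) + 70 = \left(-9 - 15 + \frac{72}{85}\right) + 70 = - \frac{1968}{85} + 70 = \frac{3982}{85}$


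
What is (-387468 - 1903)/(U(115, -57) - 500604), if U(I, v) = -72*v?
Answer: 389371/496500 ≈ 0.78423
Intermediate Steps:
(-387468 - 1903)/(U(115, -57) - 500604) = (-387468 - 1903)/(-72*(-57) - 500604) = -389371/(4104 - 500604) = -389371/(-496500) = -389371*(-1/496500) = 389371/496500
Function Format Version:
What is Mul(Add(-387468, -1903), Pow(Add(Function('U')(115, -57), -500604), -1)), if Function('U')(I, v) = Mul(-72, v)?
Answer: Rational(389371, 496500) ≈ 0.78423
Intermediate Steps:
Mul(Add(-387468, -1903), Pow(Add(Function('U')(115, -57), -500604), -1)) = Mul(Add(-387468, -1903), Pow(Add(Mul(-72, -57), -500604), -1)) = Mul(-389371, Pow(Add(4104, -500604), -1)) = Mul(-389371, Pow(-496500, -1)) = Mul(-389371, Rational(-1, 496500)) = Rational(389371, 496500)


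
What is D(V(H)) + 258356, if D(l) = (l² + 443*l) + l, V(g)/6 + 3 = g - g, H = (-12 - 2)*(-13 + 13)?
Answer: 250688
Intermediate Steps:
H = 0 (H = -14*0 = 0)
V(g) = -18 (V(g) = -18 + 6*(g - g) = -18 + 6*0 = -18 + 0 = -18)
D(l) = l² + 444*l
D(V(H)) + 258356 = -18*(444 - 18) + 258356 = -18*426 + 258356 = -7668 + 258356 = 250688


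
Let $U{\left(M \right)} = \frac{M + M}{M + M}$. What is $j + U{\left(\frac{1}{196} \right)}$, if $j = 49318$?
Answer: $49319$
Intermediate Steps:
$U{\left(M \right)} = 1$ ($U{\left(M \right)} = \frac{2 M}{2 M} = 2 M \frac{1}{2 M} = 1$)
$j + U{\left(\frac{1}{196} \right)} = 49318 + 1 = 49319$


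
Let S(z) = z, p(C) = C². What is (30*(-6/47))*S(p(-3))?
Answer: -1620/47 ≈ -34.468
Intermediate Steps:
(30*(-6/47))*S(p(-3)) = (30*(-6/47))*(-3)² = (30*(-6*1/47))*9 = (30*(-6/47))*9 = -180/47*9 = -1620/47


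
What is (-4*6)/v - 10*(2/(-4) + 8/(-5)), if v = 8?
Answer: 18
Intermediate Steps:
(-4*6)/v - 10*(2/(-4) + 8/(-5)) = -4*6/8 - 10*(2/(-4) + 8/(-5)) = -24*⅛ - 10*(2*(-¼) + 8*(-⅕)) = -3 - 10*(-½ - 8/5) = -3 - 10*(-21/10) = -3 + 21 = 18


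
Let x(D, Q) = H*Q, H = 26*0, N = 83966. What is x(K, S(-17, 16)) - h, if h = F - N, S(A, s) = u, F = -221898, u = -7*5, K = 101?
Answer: 305864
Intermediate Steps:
H = 0
u = -35
S(A, s) = -35
h = -305864 (h = -221898 - 1*83966 = -221898 - 83966 = -305864)
x(D, Q) = 0 (x(D, Q) = 0*Q = 0)
x(K, S(-17, 16)) - h = 0 - 1*(-305864) = 0 + 305864 = 305864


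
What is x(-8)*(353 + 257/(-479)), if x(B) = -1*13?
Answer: -2194790/479 ≈ -4582.0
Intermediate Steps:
x(B) = -13
x(-8)*(353 + 257/(-479)) = -13*(353 + 257/(-479)) = -13*(353 + 257*(-1/479)) = -13*(353 - 257/479) = -13*168830/479 = -2194790/479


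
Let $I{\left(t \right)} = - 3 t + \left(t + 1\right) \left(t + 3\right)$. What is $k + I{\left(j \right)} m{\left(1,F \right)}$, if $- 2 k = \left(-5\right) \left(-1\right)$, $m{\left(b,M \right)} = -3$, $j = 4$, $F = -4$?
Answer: $- \frac{143}{2} \approx -71.5$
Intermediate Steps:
$I{\left(t \right)} = - 3 t + \left(1 + t\right) \left(3 + t\right)$
$k = - \frac{5}{2}$ ($k = - \frac{\left(-5\right) \left(-1\right)}{2} = \left(- \frac{1}{2}\right) 5 = - \frac{5}{2} \approx -2.5$)
$k + I{\left(j \right)} m{\left(1,F \right)} = - \frac{5}{2} + \left(3 + 4 + 4^{2}\right) \left(-3\right) = - \frac{5}{2} + \left(3 + 4 + 16\right) \left(-3\right) = - \frac{5}{2} + 23 \left(-3\right) = - \frac{5}{2} - 69 = - \frac{143}{2}$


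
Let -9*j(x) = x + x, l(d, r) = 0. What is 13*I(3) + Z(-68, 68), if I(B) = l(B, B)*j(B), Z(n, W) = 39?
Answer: 39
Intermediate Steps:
j(x) = -2*x/9 (j(x) = -(x + x)/9 = -2*x/9)
I(B) = 0 (I(B) = 0*(-2*B/9) = 0)
13*I(3) + Z(-68, 68) = 13*0 + 39 = 0 + 39 = 39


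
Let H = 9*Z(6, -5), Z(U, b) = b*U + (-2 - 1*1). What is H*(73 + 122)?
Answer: -57915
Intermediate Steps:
Z(U, b) = -3 + U*b (Z(U, b) = U*b + (-2 - 1) = U*b - 3 = -3 + U*b)
H = -297 (H = 9*(-3 + 6*(-5)) = 9*(-3 - 30) = 9*(-33) = -297)
H*(73 + 122) = -297*(73 + 122) = -297*195 = -57915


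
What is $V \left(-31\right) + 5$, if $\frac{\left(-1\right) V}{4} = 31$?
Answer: $3849$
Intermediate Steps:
$V = -124$ ($V = \left(-4\right) 31 = -124$)
$V \left(-31\right) + 5 = \left(-124\right) \left(-31\right) + 5 = 3844 + 5 = 3849$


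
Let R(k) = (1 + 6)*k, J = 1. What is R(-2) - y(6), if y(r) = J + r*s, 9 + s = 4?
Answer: 15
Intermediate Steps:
s = -5 (s = -9 + 4 = -5)
R(k) = 7*k
y(r) = 1 - 5*r (y(r) = 1 + r*(-5) = 1 - 5*r)
R(-2) - y(6) = 7*(-2) - (1 - 5*6) = -14 - (1 - 30) = -14 - 1*(-29) = -14 + 29 = 15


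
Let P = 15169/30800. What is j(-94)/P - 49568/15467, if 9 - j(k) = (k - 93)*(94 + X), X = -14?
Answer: 92600444304/3046999 ≈ 30391.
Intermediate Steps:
j(k) = 7449 - 80*k (j(k) = 9 - (k - 93)*(94 - 14) = 9 - (-93 + k)*80 = 9 - (-7440 + 80*k) = 9 + (7440 - 80*k) = 7449 - 80*k)
P = 197/400 (P = 15169*(1/30800) = 197/400 ≈ 0.49250)
j(-94)/P - 49568/15467 = (7449 - 80*(-94))/(197/400) - 49568/15467 = (7449 + 7520)*(400/197) - 49568*1/15467 = 14969*(400/197) - 49568/15467 = 5987600/197 - 49568/15467 = 92600444304/3046999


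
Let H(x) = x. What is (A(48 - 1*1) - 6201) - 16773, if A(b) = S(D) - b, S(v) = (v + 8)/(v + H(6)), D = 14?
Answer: -230199/10 ≈ -23020.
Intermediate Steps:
S(v) = (8 + v)/(6 + v) (S(v) = (v + 8)/(v + 6) = (8 + v)/(6 + v))
A(b) = 11/10 - b (A(b) = (8 + 14)/(6 + 14) - b = 22/20 - b = (1/20)*22 - b = 11/10 - b)
(A(48 - 1*1) - 6201) - 16773 = ((11/10 - (48 - 1*1)) - 6201) - 16773 = ((11/10 - (48 - 1)) - 6201) - 16773 = ((11/10 - 1*47) - 6201) - 16773 = ((11/10 - 47) - 6201) - 16773 = (-459/10 - 6201) - 16773 = -62469/10 - 16773 = -230199/10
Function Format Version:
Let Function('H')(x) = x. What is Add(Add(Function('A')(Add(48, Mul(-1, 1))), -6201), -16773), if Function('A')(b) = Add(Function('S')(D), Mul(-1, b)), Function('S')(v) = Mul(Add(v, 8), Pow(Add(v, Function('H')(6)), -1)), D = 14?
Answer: Rational(-230199, 10) ≈ -23020.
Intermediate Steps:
Function('S')(v) = Mul(Pow(Add(6, v), -1), Add(8, v)) (Function('S')(v) = Mul(Add(v, 8), Pow(Add(v, 6), -1)) = Mul(Add(8, v), Pow(Add(6, v), -1)) = Mul(Pow(Add(6, v), -1), Add(8, v)))
Function('A')(b) = Add(Rational(11, 10), Mul(-1, b)) (Function('A')(b) = Add(Mul(Pow(Add(6, 14), -1), Add(8, 14)), Mul(-1, b)) = Add(Mul(Pow(20, -1), 22), Mul(-1, b)) = Add(Mul(Rational(1, 20), 22), Mul(-1, b)) = Add(Rational(11, 10), Mul(-1, b)))
Add(Add(Function('A')(Add(48, Mul(-1, 1))), -6201), -16773) = Add(Add(Add(Rational(11, 10), Mul(-1, Add(48, Mul(-1, 1)))), -6201), -16773) = Add(Add(Add(Rational(11, 10), Mul(-1, Add(48, -1))), -6201), -16773) = Add(Add(Add(Rational(11, 10), Mul(-1, 47)), -6201), -16773) = Add(Add(Add(Rational(11, 10), -47), -6201), -16773) = Add(Add(Rational(-459, 10), -6201), -16773) = Add(Rational(-62469, 10), -16773) = Rational(-230199, 10)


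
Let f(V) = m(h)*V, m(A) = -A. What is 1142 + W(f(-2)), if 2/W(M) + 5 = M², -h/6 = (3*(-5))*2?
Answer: 147997492/129595 ≈ 1142.0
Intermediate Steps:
h = 180 (h = -6*3*(-5)*2 = -(-90)*2 = -6*(-30) = 180)
f(V) = -180*V (f(V) = (-1*180)*V = -180*V)
W(M) = 2/(-5 + M²)
1142 + W(f(-2)) = 1142 + 2/(-5 + (-180*(-2))²) = 1142 + 2/(-5 + 360²) = 1142 + 2/(-5 + 129600) = 1142 + 2/129595 = 147997492/129595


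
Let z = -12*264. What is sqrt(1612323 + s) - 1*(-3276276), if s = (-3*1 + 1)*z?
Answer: 3276276 + 3*sqrt(179851) ≈ 3.2775e+6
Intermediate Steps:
z = -3168
s = 6336 (s = (-3*1 + 1)*(-3168) = (-3 + 1)*(-3168) = -2*(-3168) = 6336)
sqrt(1612323 + s) - 1*(-3276276) = sqrt(1612323 + 6336) - 1*(-3276276) = sqrt(1618659) + 3276276 = 3*sqrt(179851) + 3276276 = 3276276 + 3*sqrt(179851)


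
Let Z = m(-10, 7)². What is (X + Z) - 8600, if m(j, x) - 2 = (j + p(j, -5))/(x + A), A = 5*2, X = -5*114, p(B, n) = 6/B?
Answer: -66239561/7225 ≈ -9168.1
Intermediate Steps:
X = -570
A = 10
m(j, x) = 2 + (j + 6/j)/(10 + x) (m(j, x) = 2 + (j + 6/j)/(x + 10) = 2 + (j + 6/j)/(10 + x))
Z = 13689/7225 (Z = ((6 - 10*(20 - 10 + 2*7))/((-10)*(10 + 7)))² = (-⅒*(6 - 10*(20 - 10 + 14))/17)² = (-⅒*1/17*(6 - 10*24))² = (-⅒*1/17*(6 - 240))² = (-⅒*1/17*(-234))² = (117/85)² = 13689/7225 ≈ 1.8947)
(X + Z) - 8600 = (-570 + 13689/7225) - 8600 = -4104561/7225 - 8600 = -66239561/7225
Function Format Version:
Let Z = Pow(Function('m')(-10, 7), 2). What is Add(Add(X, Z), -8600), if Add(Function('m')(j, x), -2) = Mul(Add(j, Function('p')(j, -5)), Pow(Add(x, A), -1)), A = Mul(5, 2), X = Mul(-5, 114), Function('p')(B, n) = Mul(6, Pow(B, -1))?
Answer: Rational(-66239561, 7225) ≈ -9168.1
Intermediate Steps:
X = -570
A = 10
Function('m')(j, x) = Add(2, Mul(Pow(Add(10, x), -1), Add(j, Mul(6, Pow(j, -1))))) (Function('m')(j, x) = Add(2, Mul(Add(j, Mul(6, Pow(j, -1))), Pow(Add(x, 10), -1))) = Add(2, Mul(Add(j, Mul(6, Pow(j, -1))), Pow(Add(10, x), -1))) = Add(2, Mul(Pow(Add(10, x), -1), Add(j, Mul(6, Pow(j, -1))))))
Z = Rational(13689, 7225) (Z = Pow(Mul(Pow(-10, -1), Pow(Add(10, 7), -1), Add(6, Mul(-10, Add(20, -10, Mul(2, 7))))), 2) = Pow(Mul(Rational(-1, 10), Pow(17, -1), Add(6, Mul(-10, Add(20, -10, 14)))), 2) = Pow(Mul(Rational(-1, 10), Rational(1, 17), Add(6, Mul(-10, 24))), 2) = Pow(Mul(Rational(-1, 10), Rational(1, 17), Add(6, -240)), 2) = Pow(Mul(Rational(-1, 10), Rational(1, 17), -234), 2) = Pow(Rational(117, 85), 2) = Rational(13689, 7225) ≈ 1.8947)
Add(Add(X, Z), -8600) = Add(Add(-570, Rational(13689, 7225)), -8600) = Add(Rational(-4104561, 7225), -8600) = Rational(-66239561, 7225)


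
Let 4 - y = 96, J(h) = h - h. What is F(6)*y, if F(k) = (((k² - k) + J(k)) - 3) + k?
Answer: -3036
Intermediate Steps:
J(h) = 0
y = -92 (y = 4 - 1*96 = 4 - 96 = -92)
F(k) = -3 + k² (F(k) = (((k² - k) + 0) - 3) + k = ((k² - k) - 3) + k = (-3 + k² - k) + k = -3 + k²)
F(6)*y = (-3 + 6²)*(-92) = (-3 + 36)*(-92) = 33*(-92) = -3036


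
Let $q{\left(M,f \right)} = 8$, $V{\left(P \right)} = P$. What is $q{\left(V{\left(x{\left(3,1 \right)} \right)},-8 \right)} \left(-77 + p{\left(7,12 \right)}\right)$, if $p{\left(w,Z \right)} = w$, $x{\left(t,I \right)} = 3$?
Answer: $-560$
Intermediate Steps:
$q{\left(V{\left(x{\left(3,1 \right)} \right)},-8 \right)} \left(-77 + p{\left(7,12 \right)}\right) = 8 \left(-77 + 7\right) = 8 \left(-70\right) = -560$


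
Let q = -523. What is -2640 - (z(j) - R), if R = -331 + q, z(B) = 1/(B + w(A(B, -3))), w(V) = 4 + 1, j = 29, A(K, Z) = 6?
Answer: -118797/34 ≈ -3494.0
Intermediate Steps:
w(V) = 5
z(B) = 1/(5 + B) (z(B) = 1/(B + 5) = 1/(5 + B))
R = -854 (R = -331 - 523 = -854)
-2640 - (z(j) - R) = -2640 - (1/(5 + 29) - 1*(-854)) = -2640 - (1/34 + 854) = -2640 - 1*29037/34 = -2640 - 29037/34 = -118797/34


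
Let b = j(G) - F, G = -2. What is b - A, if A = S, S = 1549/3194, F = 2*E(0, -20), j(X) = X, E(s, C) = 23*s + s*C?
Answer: -7937/3194 ≈ -2.4850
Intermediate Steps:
E(s, C) = 23*s + C*s
F = 0 (F = 2*(0*(23 - 20)) = 2*(0*3) = 2*0 = 0)
S = 1549/3194 (S = 1549*(1/3194) = 1549/3194 ≈ 0.48497)
b = -2 (b = -2 - 1*0 = -2 + 0 = -2)
A = 1549/3194 ≈ 0.48497
b - A = -2 - 1*1549/3194 = -2 - 1549/3194 = -7937/3194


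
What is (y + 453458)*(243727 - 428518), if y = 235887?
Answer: -127384751895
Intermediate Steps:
(y + 453458)*(243727 - 428518) = (235887 + 453458)*(243727 - 428518) = 689345*(-184791) = -127384751895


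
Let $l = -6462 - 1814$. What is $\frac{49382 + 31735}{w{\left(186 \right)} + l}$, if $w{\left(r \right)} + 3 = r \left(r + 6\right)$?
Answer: $\frac{81117}{27433} \approx 2.9569$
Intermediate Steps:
$w{\left(r \right)} = -3 + r \left(6 + r\right)$ ($w{\left(r \right)} = -3 + r \left(r + 6\right) = -3 + r \left(6 + r\right)$)
$l = -8276$ ($l = -6462 - 1814 = -8276$)
$\frac{49382 + 31735}{w{\left(186 \right)} + l} = \frac{49382 + 31735}{\left(-3 + 186^{2} + 6 \cdot 186\right) - 8276} = \frac{81117}{\left(-3 + 34596 + 1116\right) - 8276} = \frac{81117}{35709 - 8276} = \frac{81117}{27433}$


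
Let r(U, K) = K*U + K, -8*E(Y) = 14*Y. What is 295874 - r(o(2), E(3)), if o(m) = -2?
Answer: 1183475/4 ≈ 2.9587e+5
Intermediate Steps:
E(Y) = -7*Y/4
r(U, K) = K + K*U
295874 - r(o(2), E(3)) = 295874 - (-7/4*3)*(1 - 2) = 295874 - (-21)*(-1)/4 = 295874 - 1*21/4 = 295874 - 21/4 = 1183475/4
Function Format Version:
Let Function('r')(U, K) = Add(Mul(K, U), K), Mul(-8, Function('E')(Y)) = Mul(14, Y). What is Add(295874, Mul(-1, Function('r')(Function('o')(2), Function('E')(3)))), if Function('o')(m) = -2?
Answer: Rational(1183475, 4) ≈ 2.9587e+5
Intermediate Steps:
Function('E')(Y) = Mul(Rational(-7, 4), Y) (Function('E')(Y) = Mul(Rational(-1, 8), Mul(14, Y)) = Mul(Rational(-7, 4), Y))
Function('r')(U, K) = Add(K, Mul(K, U))
Add(295874, Mul(-1, Function('r')(Function('o')(2), Function('E')(3)))) = Add(295874, Mul(-1, Mul(Mul(Rational(-7, 4), 3), Add(1, -2)))) = Add(295874, Mul(-1, Mul(Rational(-21, 4), -1))) = Add(295874, Mul(-1, Rational(21, 4))) = Add(295874, Rational(-21, 4)) = Rational(1183475, 4)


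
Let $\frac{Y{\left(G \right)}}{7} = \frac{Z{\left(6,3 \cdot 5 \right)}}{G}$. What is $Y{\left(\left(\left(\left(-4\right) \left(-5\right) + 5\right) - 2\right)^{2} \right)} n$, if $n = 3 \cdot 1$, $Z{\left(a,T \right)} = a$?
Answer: $\frac{126}{529} \approx 0.23819$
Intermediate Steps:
$Y{\left(G \right)} = \frac{42}{G}$ ($Y{\left(G \right)} = 7 \frac{6}{G} = \frac{42}{G}$)
$n = 3$
$Y{\left(\left(\left(\left(-4\right) \left(-5\right) + 5\right) - 2\right)^{2} \right)} n = \frac{42}{\left(\left(\left(-4\right) \left(-5\right) + 5\right) - 2\right)^{2}} \cdot 3 = \frac{42}{\left(\left(20 + 5\right) - 2\right)^{2}} \cdot 3 = \frac{42}{\left(25 - 2\right)^{2}} \cdot 3 = \frac{42}{23^{2}} \cdot 3 = \frac{42}{529} \cdot 3 = \frac{126}{529}$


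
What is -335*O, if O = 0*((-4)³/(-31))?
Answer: 0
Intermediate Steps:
O = 0 (O = 0*(-64*(-1/31)) = 0*(64/31) = 0)
-335*O = -335*0 = 0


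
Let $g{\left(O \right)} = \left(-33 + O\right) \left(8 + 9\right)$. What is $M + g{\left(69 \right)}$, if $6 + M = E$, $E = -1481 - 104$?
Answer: $-979$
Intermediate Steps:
$g{\left(O \right)} = -561 + 17 O$ ($g{\left(O \right)} = \left(-33 + O\right) 17 = -561 + 17 O$)
$E = -1585$ ($E = -1481 - 104 = -1585$)
$M = -1591$ ($M = -6 - 1585 = -1591$)
$M + g{\left(69 \right)} = -1591 + \left(-561 + 17 \cdot 69\right) = -1591 + \left(-561 + 1173\right) = -1591 + 612 = -979$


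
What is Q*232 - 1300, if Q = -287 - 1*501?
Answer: -184116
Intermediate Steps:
Q = -788 (Q = -287 - 501 = -788)
Q*232 - 1300 = -788*232 - 1300 = -182816 - 1300 = -184116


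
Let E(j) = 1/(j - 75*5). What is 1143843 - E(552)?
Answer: 202460210/177 ≈ 1.1438e+6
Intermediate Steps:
E(j) = 1/(-375 + j) (E(j) = 1/(j - 375) = 1/(-375 + j))
1143843 - E(552) = 1143843 - 1/(-375 + 552) = 1143843 - 1/177 = 202460210/177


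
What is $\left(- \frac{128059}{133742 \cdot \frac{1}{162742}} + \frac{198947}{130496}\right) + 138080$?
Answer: $- \frac{154851677024827}{8726398016} \approx -17745.0$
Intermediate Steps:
$\left(- \frac{128059}{133742 \cdot \frac{1}{162742}} + \frac{198947}{130496}\right) + 138080 = \left(- \frac{128059}{133742 \cdot \frac{1}{162742}} + 198947 \cdot \frac{1}{130496}\right) + 138080 = \left(- \frac{128059}{\frac{66871}{81371}} + \frac{198947}{130496}\right) + 138080 = \left(\left(-128059\right) \frac{81371}{66871} + \frac{198947}{130496}\right) + 138080 = \left(- \frac{10420288889}{66871} + \frac{198947}{130496}\right) + 138080 = - \frac{1359792715074107}{8726398016} + 138080 = - \frac{154851677024827}{8726398016}$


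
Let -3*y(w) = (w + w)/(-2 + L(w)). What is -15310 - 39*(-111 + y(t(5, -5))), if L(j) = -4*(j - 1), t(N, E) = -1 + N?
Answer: -76919/7 ≈ -10988.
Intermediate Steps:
L(j) = 4 - 4*j (L(j) = -4*(-1 + j) = 4 - 4*j)
y(w) = -2*w/(3*(2 - 4*w)) (y(w) = -(w + w)/(3*(-2 + (4 - 4*w))) = -2*w/(3*(2 - 4*w)))
-15310 - 39*(-111 + y(t(5, -5))) = -15310 - 39*(-111 + (-1 + 5)/(3*(-1 + 2*(-1 + 5)))) = -15310 - 39*(-111 + (⅓)*4/(-1 + 2*4)) = -15310 - 39*(-111 + (⅓)*4/(-1 + 8)) = -15310 - 39*(-111 + (⅓)*4/7) = -15310 - 39*(-111 + (⅓)*4*(⅐)) = -15310 - 39*(-111 + 4/21) = -15310 - 39*(-2327)/21 = -15310 - 1*(-30251/7) = -15310 + 30251/7 = -76919/7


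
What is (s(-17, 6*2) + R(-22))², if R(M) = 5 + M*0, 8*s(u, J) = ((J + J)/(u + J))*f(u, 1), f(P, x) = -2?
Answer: 961/25 ≈ 38.440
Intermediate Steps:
s(u, J) = -J/(2*(J + u)) (s(u, J) = (((J + J)/(u + J))*(-2))/8 = (((2*J)/(J + u))*(-2))/8 = ((2*J/(J + u))*(-2))/8 = (-4*J/(J + u))/8 = -J/(2*(J + u)))
R(M) = 5 (R(M) = 5 + 0 = 5)
(s(-17, 6*2) + R(-22))² = (-6*2/(2*(6*2) + 2*(-17)) + 5)² = (-1*12/(2*12 - 34) + 5)² = (-1*12/(24 - 34) + 5)² = (-1*12/(-10) + 5)² = (-1*12*(-⅒) + 5)² = (6/5 + 5)² = (31/5)² = 961/25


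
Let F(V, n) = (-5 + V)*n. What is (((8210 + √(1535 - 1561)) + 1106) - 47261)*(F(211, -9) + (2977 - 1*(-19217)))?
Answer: -771801300 + 20340*I*√26 ≈ -7.718e+8 + 1.0371e+5*I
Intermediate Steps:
F(V, n) = n*(-5 + V)
(((8210 + √(1535 - 1561)) + 1106) - 47261)*(F(211, -9) + (2977 - 1*(-19217))) = (((8210 + √(1535 - 1561)) + 1106) - 47261)*(-9*(-5 + 211) + (2977 - 1*(-19217))) = (((8210 + √(-26)) + 1106) - 47261)*(-9*206 + (2977 + 19217)) = (((8210 + I*√26) + 1106) - 47261)*(-1854 + 22194) = ((9316 + I*√26) - 47261)*20340 = (-37945 + I*√26)*20340 = -771801300 + 20340*I*√26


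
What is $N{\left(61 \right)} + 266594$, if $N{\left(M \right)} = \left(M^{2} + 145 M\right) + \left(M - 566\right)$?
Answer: $278655$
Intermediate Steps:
$N{\left(M \right)} = -566 + M^{2} + 146 M$ ($N{\left(M \right)} = \left(M^{2} + 145 M\right) + \left(-566 + M\right) = -566 + M^{2} + 146 M$)
$N{\left(61 \right)} + 266594 = \left(-566 + 61^{2} + 146 \cdot 61\right) + 266594 = \left(-566 + 3721 + 8906\right) + 266594 = 12061 + 266594 = 278655$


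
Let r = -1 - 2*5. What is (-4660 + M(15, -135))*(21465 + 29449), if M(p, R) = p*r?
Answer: -245660050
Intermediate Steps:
r = -11 (r = -1 - 10 = -11)
M(p, R) = -11*p (M(p, R) = p*(-11) = -11*p)
(-4660 + M(15, -135))*(21465 + 29449) = (-4660 - 11*15)*(21465 + 29449) = (-4660 - 165)*50914 = -4825*50914 = -245660050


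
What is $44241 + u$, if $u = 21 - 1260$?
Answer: $43002$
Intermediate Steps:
$u = -1239$ ($u = 21 - 1260 = -1239$)
$44241 + u = 44241 - 1239 = 43002$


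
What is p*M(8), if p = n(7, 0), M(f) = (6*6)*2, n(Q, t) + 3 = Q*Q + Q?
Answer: 3816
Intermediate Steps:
n(Q, t) = -3 + Q + Q² (n(Q, t) = -3 + (Q*Q + Q) = -3 + (Q² + Q) = -3 + (Q + Q²) = -3 + Q + Q²)
M(f) = 72 (M(f) = 36*2 = 72)
p = 53 (p = -3 + 7 + 7² = -3 + 7 + 49 = 53)
p*M(8) = 53*72 = 3816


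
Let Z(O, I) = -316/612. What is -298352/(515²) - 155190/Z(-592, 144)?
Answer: 6297497395942/20952775 ≈ 3.0056e+5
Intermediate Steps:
Z(O, I) = -79/153 (Z(O, I) = -316*1/612 = -79/153)
-298352/(515²) - 155190/Z(-592, 144) = -298352/(515²) - 155190/(-79/153) = -298352/265225 - 155190*(-153/79) = -298352*1/265225 + 23744070/79 = -298352/265225 + 23744070/79 = 6297497395942/20952775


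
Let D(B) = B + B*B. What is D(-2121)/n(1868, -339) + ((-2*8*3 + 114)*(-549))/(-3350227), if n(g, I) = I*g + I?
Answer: -8047835834/1135726953 ≈ -7.0861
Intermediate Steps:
D(B) = B + B**2
n(g, I) = I + I*g
D(-2121)/n(1868, -339) + ((-2*8*3 + 114)*(-549))/(-3350227) = (-2121*(1 - 2121))/((-339*(1 + 1868))) + ((-2*8*3 + 114)*(-549))/(-3350227) = (-2121*(-2120))/((-339*1869)) + ((-16*3 + 114)*(-549))*(-1/3350227) = 4496520/(-633591) + ((-48 + 114)*(-549))*(-1/3350227) = 4496520*(-1/633591) + (66*(-549))*(-1/3350227) = -214120/30171 - 36234*(-1/3350227) = -214120/30171 + 36234/3350227 = -8047835834/1135726953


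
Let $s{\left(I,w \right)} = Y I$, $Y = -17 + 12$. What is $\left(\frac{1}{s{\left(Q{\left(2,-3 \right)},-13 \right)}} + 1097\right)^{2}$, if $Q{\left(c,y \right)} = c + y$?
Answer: $\frac{30096196}{25} \approx 1.2038 \cdot 10^{6}$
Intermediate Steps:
$Y = -5$
$s{\left(I,w \right)} = - 5 I$
$\left(\frac{1}{s{\left(Q{\left(2,-3 \right)},-13 \right)}} + 1097\right)^{2} = \left(\frac{1}{\left(-5\right) \left(2 - 3\right)} + 1097\right)^{2} = \left(\frac{1}{\left(-5\right) \left(-1\right)} + 1097\right)^{2} = \left(\frac{1}{5} + 1097\right)^{2} = \left(\frac{5486}{5}\right)^{2} = \frac{30096196}{25}$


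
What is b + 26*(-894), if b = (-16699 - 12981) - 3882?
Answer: -56806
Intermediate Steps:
b = -33562 (b = -29680 - 3882 = -33562)
b + 26*(-894) = -33562 + 26*(-894) = -33562 - 23244 = -56806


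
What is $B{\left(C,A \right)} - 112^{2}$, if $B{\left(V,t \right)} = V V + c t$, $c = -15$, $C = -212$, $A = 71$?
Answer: $31335$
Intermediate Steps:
$B{\left(V,t \right)} = V^{2} - 15 t$ ($B{\left(V,t \right)} = V V - 15 t = V^{2} - 15 t$)
$B{\left(C,A \right)} - 112^{2} = \left(\left(-212\right)^{2} - 1065\right) - 112^{2} = \left(44944 - 1065\right) - 12544 = 43879 - 12544 = 31335$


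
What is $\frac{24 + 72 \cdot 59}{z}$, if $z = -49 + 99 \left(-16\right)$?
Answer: $- \frac{4272}{1633} \approx -2.616$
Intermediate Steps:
$z = -1633$ ($z = -49 - 1584 = -1633$)
$\frac{24 + 72 \cdot 59}{z} = \frac{24 + 72 \cdot 59}{-1633} = \left(24 + 4248\right) \left(- \frac{1}{1633}\right) = 4272 \left(- \frac{1}{1633}\right) = - \frac{4272}{1633}$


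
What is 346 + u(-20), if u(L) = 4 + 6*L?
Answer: 230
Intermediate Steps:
346 + u(-20) = 346 + (4 + 6*(-20)) = 346 + (4 - 120) = 346 - 116 = 230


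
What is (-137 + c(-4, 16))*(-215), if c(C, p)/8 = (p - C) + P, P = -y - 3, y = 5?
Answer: 8815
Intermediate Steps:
P = -8 (P = -1*5 - 3 = -5 - 3 = -8)
c(C, p) = -64 - 8*C + 8*p (c(C, p) = 8*((p - C) - 8) = 8*(-8 + p - C) = -64 - 8*C + 8*p)
(-137 + c(-4, 16))*(-215) = (-137 + (-64 - 8*(-4) + 8*16))*(-215) = (-137 + (-64 + 32 + 128))*(-215) = (-137 + 96)*(-215) = -41*(-215) = 8815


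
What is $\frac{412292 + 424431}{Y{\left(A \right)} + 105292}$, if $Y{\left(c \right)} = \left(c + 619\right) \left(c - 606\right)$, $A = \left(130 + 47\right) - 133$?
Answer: $- \frac{836723}{267314} \approx -3.1301$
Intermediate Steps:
$A = 44$ ($A = 177 - 133 = 44$)
$Y{\left(c \right)} = \left(-606 + c\right) \left(619 + c\right)$ ($Y{\left(c \right)} = \left(619 + c\right) \left(-606 + c\right) = \left(-606 + c\right) \left(619 + c\right)$)
$\frac{412292 + 424431}{Y{\left(A \right)} + 105292} = \frac{412292 + 424431}{\left(-375114 + 44^{2} + 13 \cdot 44\right) + 105292} = \frac{836723}{\left(-375114 + 1936 + 572\right) + 105292} = \frac{836723}{-372606 + 105292} = \frac{836723}{-267314} = 836723 \left(- \frac{1}{267314}\right) = - \frac{836723}{267314}$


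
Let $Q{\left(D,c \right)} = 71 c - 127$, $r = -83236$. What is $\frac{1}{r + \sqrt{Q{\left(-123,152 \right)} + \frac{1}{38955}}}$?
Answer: $- \frac{810614595}{67472212565651} - \frac{7 \sqrt{82571696355}}{134944425131302} \approx -1.2029 \cdot 10^{-5}$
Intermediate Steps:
$Q{\left(D,c \right)} = -127 + 71 c$
$\frac{1}{r + \sqrt{Q{\left(-123,152 \right)} + \frac{1}{38955}}} = \frac{1}{-83236 + \sqrt{\left(-127 + 71 \cdot 152\right) + \frac{1}{38955}}} = \frac{1}{-83236 + \sqrt{\left(-127 + 10792\right) + \frac{1}{38955}}} = \frac{1}{-83236 + \sqrt{10665 + \frac{1}{38955}}} = \frac{1}{-83236 + \sqrt{\frac{415455076}{38955}}} = \frac{1}{-83236 + \frac{2 \sqrt{82571696355}}{5565}}$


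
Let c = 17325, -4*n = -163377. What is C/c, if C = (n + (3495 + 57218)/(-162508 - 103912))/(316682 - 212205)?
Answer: 2720416093/120559314385125 ≈ 2.2565e-5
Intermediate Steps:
n = 163377/4 (n = -¼*(-163377) = 163377/4 ≈ 40844.)
C = 2720416093/6958690585 (C = (163377/4 + (3495 + 57218)/(-162508 - 103912))/(316682 - 212205) = (163377/4 + 60713/(-266420))/104477 = (163377/4 + 60713*(-1/266420))*(1/104477) = (163377/4 - 60713/266420)*(1/104477) = (2720416093/66605)*(1/104477) = 2720416093/6958690585 ≈ 0.39094)
C/c = (2720416093/6958690585)/17325 = (2720416093/6958690585)*(1/17325) = 2720416093/120559314385125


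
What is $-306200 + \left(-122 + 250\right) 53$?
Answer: $-299416$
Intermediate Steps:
$-306200 + \left(-122 + 250\right) 53 = -306200 + 128 \cdot 53 = -306200 + 6784 = -299416$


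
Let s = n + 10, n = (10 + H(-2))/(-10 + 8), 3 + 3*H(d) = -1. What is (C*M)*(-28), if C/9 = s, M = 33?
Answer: -47124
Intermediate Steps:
H(d) = -4/3 (H(d) = -1 + (⅓)*(-1) = -1 - ⅓ = -4/3)
n = -13/3 (n = (10 - 4/3)/(-10 + 8) = (26/3)/(-2) = (26/3)*(-½) = -13/3 ≈ -4.3333)
s = 17/3 (s = -13/3 + 10 = 17/3 ≈ 5.6667)
C = 51 (C = 9*(17/3) = 51)
(C*M)*(-28) = (51*33)*(-28) = 1683*(-28) = -47124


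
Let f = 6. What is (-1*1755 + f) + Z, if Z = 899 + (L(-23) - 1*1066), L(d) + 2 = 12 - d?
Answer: -1883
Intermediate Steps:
L(d) = 10 - d (L(d) = -2 + (12 - d) = 10 - d)
Z = -134 (Z = 899 + ((10 - 1*(-23)) - 1*1066) = 899 + ((10 + 23) - 1066) = 899 + (33 - 1066) = 899 - 1033 = -134)
(-1*1755 + f) + Z = (-1*1755 + 6) - 134 = (-1755 + 6) - 134 = -1749 - 134 = -1883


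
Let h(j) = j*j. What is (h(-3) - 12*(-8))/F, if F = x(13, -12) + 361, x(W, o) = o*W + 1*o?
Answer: 105/193 ≈ 0.54404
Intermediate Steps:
h(j) = j²
x(W, o) = o + W*o (x(W, o) = W*o + o = o + W*o)
F = 193 (F = -12*(1 + 13) + 361 = -12*14 + 361 = -168 + 361 = 193)
(h(-3) - 12*(-8))/F = ((-3)² - 12*(-8))/193 = (9 + 96)*(1/193) = 105*(1/193) = 105/193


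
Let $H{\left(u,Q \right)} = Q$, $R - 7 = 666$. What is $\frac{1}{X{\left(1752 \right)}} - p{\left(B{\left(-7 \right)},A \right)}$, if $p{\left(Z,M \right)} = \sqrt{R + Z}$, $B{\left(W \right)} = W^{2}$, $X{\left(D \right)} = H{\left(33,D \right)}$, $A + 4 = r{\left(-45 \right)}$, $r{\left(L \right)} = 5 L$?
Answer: $\frac{1}{1752} - 19 \sqrt{2} \approx -26.869$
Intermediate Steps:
$R = 673$ ($R = 7 + 666 = 673$)
$A = -229$ ($A = -4 + 5 \left(-45\right) = -4 - 225 = -229$)
$X{\left(D \right)} = D$
$p{\left(Z,M \right)} = \sqrt{673 + Z}$
$\frac{1}{X{\left(1752 \right)}} - p{\left(B{\left(-7 \right)},A \right)} = \frac{1}{1752} - \sqrt{673 + \left(-7\right)^{2}} = \frac{1}{1752} - \sqrt{673 + 49} = \frac{1}{1752} - \sqrt{722} = \frac{1}{1752} - 19 \sqrt{2}$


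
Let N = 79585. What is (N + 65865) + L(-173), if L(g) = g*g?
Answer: 175379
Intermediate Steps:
L(g) = g²
(N + 65865) + L(-173) = (79585 + 65865) + (-173)² = 145450 + 29929 = 175379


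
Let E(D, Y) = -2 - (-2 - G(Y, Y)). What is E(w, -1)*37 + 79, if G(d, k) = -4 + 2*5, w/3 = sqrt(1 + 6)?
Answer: 301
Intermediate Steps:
w = 3*sqrt(7) (w = 3*sqrt(1 + 6) = 3*sqrt(7) ≈ 7.9373)
G(d, k) = 6 (G(d, k) = -4 + 10 = 6)
E(D, Y) = 6 (E(D, Y) = -2 - (-2 - 1*6) = -2 - (-2 - 6) = -2 - 1*(-8) = -2 + 8 = 6)
E(w, -1)*37 + 79 = 6*37 + 79 = 222 + 79 = 301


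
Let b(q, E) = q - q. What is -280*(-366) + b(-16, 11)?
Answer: 102480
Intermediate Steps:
b(q, E) = 0
-280*(-366) + b(-16, 11) = -280*(-366) + 0 = 102480 + 0 = 102480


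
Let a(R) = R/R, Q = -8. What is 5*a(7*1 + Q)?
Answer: 5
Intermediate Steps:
a(R) = 1
5*a(7*1 + Q) = 5*1 = 5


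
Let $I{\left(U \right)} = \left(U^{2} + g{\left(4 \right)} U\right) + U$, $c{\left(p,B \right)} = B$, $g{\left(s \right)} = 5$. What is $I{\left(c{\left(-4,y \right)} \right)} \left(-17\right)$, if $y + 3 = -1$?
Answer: $136$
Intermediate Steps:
$y = -4$ ($y = -3 - 1 = -4$)
$I{\left(U \right)} = U^{2} + 6 U$ ($I{\left(U \right)} = \left(U^{2} + 5 U\right) + U = U^{2} + 6 U$)
$I{\left(c{\left(-4,y \right)} \right)} \left(-17\right) = - 4 \left(6 - 4\right) \left(-17\right) = \left(-4\right) 2 \left(-17\right) = \left(-8\right) \left(-17\right) = 136$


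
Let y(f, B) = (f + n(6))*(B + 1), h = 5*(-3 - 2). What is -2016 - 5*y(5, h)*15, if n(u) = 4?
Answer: 14184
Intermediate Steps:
h = -25 (h = 5*(-5) = -25)
y(f, B) = (1 + B)*(4 + f) (y(f, B) = (f + 4)*(B + 1) = (4 + f)*(1 + B) = (1 + B)*(4 + f))
-2016 - 5*y(5, h)*15 = -2016 - 5*(4 + 5 + 4*(-25) - 25*5)*15 = -2016 - 5*(4 + 5 - 100 - 125)*15 = -2016 - 5*(-216)*15 = -2016 + 1080*15 = -2016 + 16200 = 14184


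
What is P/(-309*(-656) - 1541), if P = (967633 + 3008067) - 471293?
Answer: 3504407/201163 ≈ 17.421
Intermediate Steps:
P = 3504407 (P = 3975700 - 471293 = 3504407)
P/(-309*(-656) - 1541) = 3504407/(-309*(-656) - 1541) = 3504407/(202704 - 1541) = 3504407/201163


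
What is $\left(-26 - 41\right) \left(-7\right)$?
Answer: $469$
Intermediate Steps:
$\left(-26 - 41\right) \left(-7\right) = \left(-67\right) \left(-7\right) = 469$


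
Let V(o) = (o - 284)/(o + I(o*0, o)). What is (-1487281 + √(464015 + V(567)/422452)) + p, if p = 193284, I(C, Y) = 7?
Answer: -1293997 + 3*√757893260375823385954/121243724 ≈ -1.2933e+6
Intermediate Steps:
V(o) = (-284 + o)/(7 + o) (V(o) = (o - 284)/(o + 7) = (-284 + o)/(7 + o))
(-1487281 + √(464015 + V(567)/422452)) + p = (-1487281 + √(464015 + ((-284 + 567)/(7 + 567))/422452)) + 193284 = (-1487281 + √(464015 + (283/574)*(1/422452))) + 193284 = (-1487281 + √(464015 + 283/242487448)) + 193284 = (-1487281 + √(112517813184003/242487448)) + 193284 = (-1487281 + 3*√757893260375823385954/121243724) + 193284 = -1293997 + 3*√757893260375823385954/121243724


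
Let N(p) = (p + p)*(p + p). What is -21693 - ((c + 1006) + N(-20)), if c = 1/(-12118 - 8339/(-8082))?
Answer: -2379584951681/97929337 ≈ -24299.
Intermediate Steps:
c = -8082/97929337 (c = 1/(-12118 - 8339*(-1/8082)) = 1/(-12118 + 8339/8082) = 1/(-97929337/8082) = -8082/97929337 ≈ -8.2529e-5)
N(p) = 4*p² (N(p) = (2*p)*(2*p) = 4*p²)
-21693 - ((c + 1006) + N(-20)) = -21693 - ((-8082/97929337 + 1006) + 4*(-20)²) = -21693 - (98516904940/97929337 + 4*400) = -21693 - (98516904940/97929337 + 1600) = -21693 - 1*255203844140/97929337 = -21693 - 255203844140/97929337 = -2379584951681/97929337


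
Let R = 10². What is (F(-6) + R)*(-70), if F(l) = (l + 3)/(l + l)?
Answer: -14035/2 ≈ -7017.5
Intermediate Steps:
R = 100
F(l) = (3 + l)/(2*l) (F(l) = (3 + l)/((2*l)) = (3 + l)*(1/(2*l)) = (3 + l)/(2*l))
(F(-6) + R)*(-70) = ((½)*(3 - 6)/(-6) + 100)*(-70) = ((½)*(-⅙)*(-3) + 100)*(-70) = (¼ + 100)*(-70) = (401/4)*(-70) = -14035/2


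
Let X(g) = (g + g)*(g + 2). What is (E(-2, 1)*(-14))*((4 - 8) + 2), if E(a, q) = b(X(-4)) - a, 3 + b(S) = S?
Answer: 420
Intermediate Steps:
X(g) = 2*g*(2 + g) (X(g) = (2*g)*(2 + g) = 2*g*(2 + g))
b(S) = -3 + S
E(a, q) = 13 - a (E(a, q) = (-3 + 2*(-4)*(2 - 4)) - a = (-3 + 2*(-4)*(-2)) - a = (-3 + 16) - a = 13 - a)
(E(-2, 1)*(-14))*((4 - 8) + 2) = ((13 - 1*(-2))*(-14))*((4 - 8) + 2) = ((13 + 2)*(-14))*(-4 + 2) = (15*(-14))*(-2) = -210*(-2) = 420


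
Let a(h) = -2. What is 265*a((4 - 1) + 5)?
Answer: -530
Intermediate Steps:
265*a((4 - 1) + 5) = 265*(-2) = -530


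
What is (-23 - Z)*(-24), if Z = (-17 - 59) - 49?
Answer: -2448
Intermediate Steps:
Z = -125 (Z = -76 - 49 = -125)
(-23 - Z)*(-24) = (-23 - 1*(-125))*(-24) = (-23 + 125)*(-24) = 102*(-24) = -2448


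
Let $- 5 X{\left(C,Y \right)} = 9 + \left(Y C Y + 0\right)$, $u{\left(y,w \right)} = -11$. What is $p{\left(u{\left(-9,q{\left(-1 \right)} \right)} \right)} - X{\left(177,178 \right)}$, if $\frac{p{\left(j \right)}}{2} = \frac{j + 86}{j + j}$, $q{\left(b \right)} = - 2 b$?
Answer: $\frac{61688472}{55} \approx 1.1216 \cdot 10^{6}$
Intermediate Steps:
$p{\left(j \right)} = \frac{86 + j}{j}$ ($p{\left(j \right)} = 2 \frac{j + 86}{j + j} = 2 \frac{86 + j}{2 j} = \frac{86 + j}{j}$)
$X{\left(C,Y \right)} = - \frac{9}{5} - \frac{C Y^{2}}{5}$ ($X{\left(C,Y \right)} = - \frac{9 + \left(Y C Y + 0\right)}{5} = - \frac{9 + \left(C Y Y + 0\right)}{5} = - \frac{9 + \left(C Y^{2} + 0\right)}{5} = - \frac{9 + C Y^{2}}{5} = - \frac{9}{5} - \frac{C Y^{2}}{5}$)
$p{\left(u{\left(-9,q{\left(-1 \right)} \right)} \right)} - X{\left(177,178 \right)} = \frac{86 - 11}{-11} - \left(- \frac{9}{5} - \frac{177 \cdot 178^{2}}{5}\right) = \left(- \frac{1}{11}\right) 75 - \left(- \frac{9}{5} - \frac{177}{5} \cdot 31684\right) = - \frac{75}{11} - \left(- \frac{9}{5} - \frac{5608068}{5}\right) = - \frac{75}{11} - - \frac{5608077}{5} = - \frac{75}{11} + \frac{5608077}{5} = \frac{61688472}{55}$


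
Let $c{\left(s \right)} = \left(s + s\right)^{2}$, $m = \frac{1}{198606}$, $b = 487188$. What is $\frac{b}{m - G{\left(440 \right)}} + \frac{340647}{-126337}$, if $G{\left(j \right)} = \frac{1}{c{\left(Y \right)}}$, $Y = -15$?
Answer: $- \frac{1833626044013219697}{4162930487} \approx -4.4047 \cdot 10^{8}$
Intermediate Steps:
$m = \frac{1}{198606} \approx 5.0351 \cdot 10^{-6}$
$c{\left(s \right)} = 4 s^{2}$ ($c{\left(s \right)} = \left(2 s\right)^{2} = 4 s^{2}$)
$G{\left(j \right)} = \frac{1}{900}$ ($G{\left(j \right)} = \frac{1}{4 \left(-15\right)^{2}} = \frac{1}{4 \cdot 225} = \frac{1}{900}$)
$\frac{b}{m - G{\left(440 \right)}} + \frac{340647}{-126337} = \frac{487188}{\frac{1}{198606} - \frac{1}{900}} + \frac{340647}{-126337} = \frac{487188}{\frac{1}{198606} - \frac{1}{900}} + 340647 \left(- \frac{1}{126337}\right) = \frac{487188}{- \frac{32951}{29790900}} - \frac{340647}{126337} = 487188 \left(- \frac{29790900}{32951}\right) - \frac{340647}{126337} = - \frac{14513768989200}{32951} - \frac{340647}{126337} = - \frac{1833626044013219697}{4162930487}$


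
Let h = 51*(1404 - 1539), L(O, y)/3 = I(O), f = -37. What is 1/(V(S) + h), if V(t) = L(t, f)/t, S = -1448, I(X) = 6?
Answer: -724/4984749 ≈ -0.00014524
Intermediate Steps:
L(O, y) = 18 (L(O, y) = 3*6 = 18)
h = -6885 (h = 51*(-135) = -6885)
V(t) = 18/t
1/(V(S) + h) = 1/(18/(-1448) - 6885) = 1/(18*(-1/1448) - 6885) = 1/(-9/724 - 6885) = 1/(-4984749/724) = -724/4984749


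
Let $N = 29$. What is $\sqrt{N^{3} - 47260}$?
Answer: $i \sqrt{22871} \approx 151.23 i$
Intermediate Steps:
$\sqrt{N^{3} - 47260} = \sqrt{29^{3} - 47260} = \sqrt{24389 - 47260} = \sqrt{-22871} = i \sqrt{22871}$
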